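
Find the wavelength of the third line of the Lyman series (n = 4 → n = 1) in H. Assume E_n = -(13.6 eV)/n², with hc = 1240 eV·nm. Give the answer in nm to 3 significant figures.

97.3 nm

The Lyman series terminates on n_f = 1; the third line has n_i = 1+3 = 4.
ΔE = 13.60 × (1/1² − 1/4²) = 12.75 eV.
λ = 1240 / 12.75 = 97.3 nm.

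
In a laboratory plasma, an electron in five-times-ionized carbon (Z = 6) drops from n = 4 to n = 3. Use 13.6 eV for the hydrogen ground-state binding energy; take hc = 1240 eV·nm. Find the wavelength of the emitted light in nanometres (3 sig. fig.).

52.1 nm

For Z = 6 the level energies scale as Z², so the effective Rydberg energy is 13.6 × 36 = 489.6 eV.
ΔE = 489.6 × (1/3² − 1/4²) = 489.6 × 0.04861 = 23.80 eV.
λ = hc/ΔE = 1240 / 23.80 = 52.1 nm.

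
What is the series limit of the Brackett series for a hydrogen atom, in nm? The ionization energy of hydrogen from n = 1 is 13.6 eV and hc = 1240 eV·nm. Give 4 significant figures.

The Brackett series has lower level n_f = 4; the series limit corresponds to n_i → ∞.
ΔE_max = 13.6 × 1 / 4² = 0.8500 eV.
λ_min = 1240 / 0.8500 = 1459 nm.

1459 nm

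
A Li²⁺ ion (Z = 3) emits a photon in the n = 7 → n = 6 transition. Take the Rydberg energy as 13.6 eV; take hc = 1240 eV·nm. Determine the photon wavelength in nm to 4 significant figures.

For Z = 3 the level energies scale as Z², so the effective Rydberg energy is 13.6 × 9 = 122.4 eV.
ΔE = 122.4 × (1/6² − 1/7²) = 122.4 × 0.007370 = 0.9020 eV.
λ = hc/ΔE = 1240 / 0.9020 = 1375 nm.

1375 nm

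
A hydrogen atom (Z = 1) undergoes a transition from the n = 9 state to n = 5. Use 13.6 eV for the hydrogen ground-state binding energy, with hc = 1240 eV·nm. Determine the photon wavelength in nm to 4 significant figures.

3297 nm

ΔE = 13.60 × (1/5² − 1/9²) = 13.60 × 0.02765 = 0.3761 eV.
λ = hc/ΔE = 1240 / 0.3761 = 3297 nm.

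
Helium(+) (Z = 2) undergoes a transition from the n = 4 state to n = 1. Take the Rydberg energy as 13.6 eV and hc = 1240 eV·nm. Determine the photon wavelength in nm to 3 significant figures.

For Z = 2 the level energies scale as Z², so the effective Rydberg energy is 13.6 × 4 = 54.40 eV.
ΔE = 54.40 × (1/1² − 1/4²) = 54.40 × 0.9375 = 51.00 eV.
λ = hc/ΔE = 1240 / 51.00 = 24.3 nm.

24.3 nm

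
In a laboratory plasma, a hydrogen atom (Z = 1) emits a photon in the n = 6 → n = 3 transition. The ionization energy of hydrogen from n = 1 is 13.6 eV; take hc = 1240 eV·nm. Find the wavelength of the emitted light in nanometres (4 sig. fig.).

ΔE = 13.60 × (1/3² − 1/6²) = 13.60 × 0.08333 = 1.133 eV.
λ = hc/ΔE = 1240 / 1.133 = 1094 nm.

1094 nm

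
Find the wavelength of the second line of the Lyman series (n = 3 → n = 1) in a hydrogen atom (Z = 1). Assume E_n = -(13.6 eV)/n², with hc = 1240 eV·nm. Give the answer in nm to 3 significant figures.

103 nm

The Lyman series terminates on n_f = 1; the second line has n_i = 1+2 = 3.
ΔE = 13.60 × (1/1² − 1/3²) = 12.09 eV.
λ = 1240 / 12.09 = 103 nm.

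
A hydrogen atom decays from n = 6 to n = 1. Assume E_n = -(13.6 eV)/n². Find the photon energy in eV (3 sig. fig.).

13.2 eV

E_6 = −13.60/36 = −0.3778 eV and E_1 = −13.60/1 = −13.60 eV.
The photon energy is |E_6 − E_1| = 13.2 eV.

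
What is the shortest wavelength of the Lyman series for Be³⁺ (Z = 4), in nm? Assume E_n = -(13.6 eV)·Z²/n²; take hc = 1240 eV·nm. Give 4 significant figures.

5.699 nm

The Lyman series has lower level n_f = 1; the series limit corresponds to n_i → ∞.
ΔE_max = 13.6 × 16 / 1² = 217.6 eV.
λ_min = 1240 / 217.6 = 5.699 nm.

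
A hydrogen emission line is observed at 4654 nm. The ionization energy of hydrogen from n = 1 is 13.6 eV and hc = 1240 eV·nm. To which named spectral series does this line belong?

Pfund

ΔE = 1240/4654 = 0.2664 eV.
This matches 13.6 × (1/5² − 1/7²), so n_f = 5: the Pfund series.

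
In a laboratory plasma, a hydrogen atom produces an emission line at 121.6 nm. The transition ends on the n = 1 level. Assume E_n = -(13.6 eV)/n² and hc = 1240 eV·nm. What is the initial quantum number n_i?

The photon energy is ΔE = hc/λ = 1240 / 121.6 = 10.20 eV.
With Z = 1, ΔE = 13.60 × (1/n_f² − 1/n_i²), so 1/n_f² − 1/n_i² = 0.7498.
With n_f = 1: 1/n_i² = 1/1 − 0.7498 = 0.2502, so n_i ≈ 2.00.

n_i = 2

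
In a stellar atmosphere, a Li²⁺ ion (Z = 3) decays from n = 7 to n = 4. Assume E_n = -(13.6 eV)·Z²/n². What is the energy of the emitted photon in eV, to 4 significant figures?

5.152 eV

The Bohr energies scale as Z², so for Z = 3: E_n = −122.4/n² eV.
E_7 = −122.4/49 = −2.498 eV and E_4 = −122.4/16 = −7.650 eV.
The photon energy is |E_7 − E_4| = 5.152 eV.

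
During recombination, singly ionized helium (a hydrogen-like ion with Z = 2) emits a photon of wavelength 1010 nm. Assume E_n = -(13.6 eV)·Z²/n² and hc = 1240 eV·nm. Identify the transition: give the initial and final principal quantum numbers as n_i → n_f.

The photon energy is ΔE = hc/λ = 1240 / 1010 = 1.228 eV.
With Z = 2, ΔE = 54.40 × (1/n_f² − 1/n_i²), so 1/n_f² − 1/n_i² = 0.02257.
Trying n_f = 4 gives 1/n_i² = 0.03993, i.e. n_i ≈ 5; this pair matches.

n_i = 5, n_f = 4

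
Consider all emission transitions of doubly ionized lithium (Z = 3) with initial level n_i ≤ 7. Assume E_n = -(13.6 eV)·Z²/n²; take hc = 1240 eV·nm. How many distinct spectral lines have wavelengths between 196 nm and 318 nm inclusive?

Enumerate all n_i → n_f pairs with 1 ≤ n_f < n_i ≤ 7 and compute λ = 1240 / [13.6·9·(1/n_f² − 1/n_i²)].
Lines falling in [196, 318] nm: 4→3 (208.4 nm), 7→4 (240.7 nm), 6→4 (291.8 nm).

3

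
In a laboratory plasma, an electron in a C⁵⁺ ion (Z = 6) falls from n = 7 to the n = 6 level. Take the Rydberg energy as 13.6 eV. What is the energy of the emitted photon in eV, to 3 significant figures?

The Bohr energies scale as Z², so for Z = 6: E_n = −489.6/n² eV.
E_7 = −489.6/49 = −9.992 eV and E_6 = −489.6/36 = −13.60 eV.
The photon energy is |E_7 − E_6| = 3.61 eV.

3.61 eV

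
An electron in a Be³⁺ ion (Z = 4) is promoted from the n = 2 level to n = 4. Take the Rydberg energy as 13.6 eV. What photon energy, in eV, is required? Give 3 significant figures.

40.8 eV

The Bohr energies scale as Z², so for Z = 4: E_n = −217.6/n² eV.
E_4 = −217.6/16 = −13.60 eV and E_2 = −217.6/4 = −54.40 eV.
The photon energy is |E_4 − E_2| = 40.8 eV.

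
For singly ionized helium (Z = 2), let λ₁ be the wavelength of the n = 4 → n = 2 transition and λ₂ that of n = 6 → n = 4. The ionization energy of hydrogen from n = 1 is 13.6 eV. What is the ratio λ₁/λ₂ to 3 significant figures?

0.185

λ ∝ 1/ΔE ∝ 1/(1/n_f² − 1/n_i²), and the Z² and hc factors cancel in the ratio.
λ₁/λ₂ = (1/4² − 1/6²)/(1/2² − 1/4²) = 0.03472/0.1875 = 0.185.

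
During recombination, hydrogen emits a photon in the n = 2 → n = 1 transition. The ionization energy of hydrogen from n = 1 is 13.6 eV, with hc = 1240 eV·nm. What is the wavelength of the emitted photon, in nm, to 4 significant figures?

ΔE = 13.60 × (1/1² − 1/2²) = 13.60 × 0.7500 = 10.20 eV.
λ = hc/ΔE = 1240 / 10.20 = 121.6 nm.
This line belongs to the Lyman series.

121.6 nm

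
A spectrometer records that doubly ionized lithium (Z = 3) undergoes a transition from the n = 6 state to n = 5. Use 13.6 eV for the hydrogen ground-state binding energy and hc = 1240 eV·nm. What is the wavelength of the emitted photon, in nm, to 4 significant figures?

For Z = 3 the level energies scale as Z², so the effective Rydberg energy is 13.6 × 9 = 122.4 eV.
ΔE = 122.4 × (1/5² − 1/6²) = 122.4 × 0.01222 = 1.496 eV.
λ = hc/ΔE = 1240 / 1.496 = 828.9 nm.

828.9 nm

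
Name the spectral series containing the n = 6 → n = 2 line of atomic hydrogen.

The series is set by the lower level: n_f = 2 is the Balmer series.

Balmer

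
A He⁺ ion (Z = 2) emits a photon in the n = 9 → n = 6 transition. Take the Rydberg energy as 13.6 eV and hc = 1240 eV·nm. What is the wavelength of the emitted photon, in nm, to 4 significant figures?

For Z = 2 the level energies scale as Z², so the effective Rydberg energy is 13.6 × 4 = 54.40 eV.
ΔE = 54.40 × (1/6² − 1/9²) = 54.40 × 0.01543 = 0.8395 eV.
λ = hc/ΔE = 1240 / 0.8395 = 1477 nm.

1477 nm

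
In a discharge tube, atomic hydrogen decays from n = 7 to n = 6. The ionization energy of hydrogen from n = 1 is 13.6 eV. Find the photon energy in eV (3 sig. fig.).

E_7 = −13.60/49 = −0.2776 eV and E_6 = −13.60/36 = −0.3778 eV.
The photon energy is |E_7 − E_6| = 0.100 eV.

0.100 eV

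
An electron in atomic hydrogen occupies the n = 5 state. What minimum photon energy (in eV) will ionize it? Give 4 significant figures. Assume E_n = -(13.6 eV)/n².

0.5440 eV

E_5 = −13.60/25 = −0.5440 eV, so ionization (to E = 0) requires 0.5440 eV.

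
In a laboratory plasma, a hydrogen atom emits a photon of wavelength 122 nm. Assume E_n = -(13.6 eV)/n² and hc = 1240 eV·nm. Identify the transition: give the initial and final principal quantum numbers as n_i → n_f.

n_i = 2, n_f = 1

The photon energy is ΔE = hc/λ = 1240 / 122 = 10.16 eV.
With Z = 1, ΔE = 13.60 × (1/n_f² − 1/n_i²), so 1/n_f² − 1/n_i² = 0.7473.
Trying n_f = 1 gives 1/n_i² = 0.2527, i.e. n_i ≈ 2; this pair matches.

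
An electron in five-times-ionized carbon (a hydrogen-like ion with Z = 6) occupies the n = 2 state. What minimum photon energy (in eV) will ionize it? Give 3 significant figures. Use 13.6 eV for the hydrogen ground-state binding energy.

122 eV

E_n = −13.6 Z²/n² = −489.6/n² eV for Z = 6.
E_2 = −489.6/4 = −122 eV, so ionization (to E = 0) requires 122 eV.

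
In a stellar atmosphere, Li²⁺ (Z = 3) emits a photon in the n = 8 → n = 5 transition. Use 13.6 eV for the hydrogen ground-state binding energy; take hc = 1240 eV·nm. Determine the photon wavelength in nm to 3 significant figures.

416 nm

For Z = 3 the level energies scale as Z², so the effective Rydberg energy is 13.6 × 9 = 122.4 eV.
ΔE = 122.4 × (1/5² − 1/8²) = 122.4 × 0.02438 = 2.984 eV.
λ = hc/ΔE = 1240 / 2.984 = 416 nm.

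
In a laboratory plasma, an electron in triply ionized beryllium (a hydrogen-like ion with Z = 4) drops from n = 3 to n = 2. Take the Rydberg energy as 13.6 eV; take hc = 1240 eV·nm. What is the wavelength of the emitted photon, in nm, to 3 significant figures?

For Z = 4 the level energies scale as Z², so the effective Rydberg energy is 13.6 × 16 = 217.6 eV.
ΔE = 217.6 × (1/2² − 1/3²) = 217.6 × 0.1389 = 30.22 eV.
λ = hc/ΔE = 1240 / 30.22 = 41.0 nm.

41.0 nm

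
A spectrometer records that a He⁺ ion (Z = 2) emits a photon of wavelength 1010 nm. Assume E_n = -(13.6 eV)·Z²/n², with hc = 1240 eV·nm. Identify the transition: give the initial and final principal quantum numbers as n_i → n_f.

n_i = 5, n_f = 4

The photon energy is ΔE = hc/λ = 1240 / 1010 = 1.228 eV.
With Z = 2, ΔE = 54.40 × (1/n_f² − 1/n_i²), so 1/n_f² − 1/n_i² = 0.02257.
Trying n_f = 4 gives 1/n_i² = 0.03993, i.e. n_i ≈ 5; this pair matches.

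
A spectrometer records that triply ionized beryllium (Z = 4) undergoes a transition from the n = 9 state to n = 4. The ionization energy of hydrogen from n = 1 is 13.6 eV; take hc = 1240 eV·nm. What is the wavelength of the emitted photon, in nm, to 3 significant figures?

For Z = 4 the level energies scale as Z², so the effective Rydberg energy is 13.6 × 16 = 217.6 eV.
ΔE = 217.6 × (1/4² − 1/9²) = 217.6 × 0.05015 = 10.91 eV.
λ = hc/ΔE = 1240 / 10.91 = 114 nm.

114 nm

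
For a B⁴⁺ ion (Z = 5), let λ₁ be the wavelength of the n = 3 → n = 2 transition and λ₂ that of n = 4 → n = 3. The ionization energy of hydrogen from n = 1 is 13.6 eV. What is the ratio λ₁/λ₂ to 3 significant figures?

0.350

λ ∝ 1/ΔE ∝ 1/(1/n_f² − 1/n_i²), and the Z² and hc factors cancel in the ratio.
λ₁/λ₂ = (1/3² − 1/4²)/(1/2² − 1/3²) = 0.04861/0.1389 = 0.350.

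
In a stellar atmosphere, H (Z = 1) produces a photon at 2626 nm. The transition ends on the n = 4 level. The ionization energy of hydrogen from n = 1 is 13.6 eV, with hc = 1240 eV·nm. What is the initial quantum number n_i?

n_i = 6

The photon energy is ΔE = hc/λ = 1240 / 2626 = 0.4722 eV.
With Z = 1, ΔE = 13.60 × (1/n_f² − 1/n_i²), so 1/n_f² − 1/n_i² = 0.03472.
With n_f = 4: 1/n_i² = 1/16 − 0.03472 = 0.02778, so n_i ≈ 6.00.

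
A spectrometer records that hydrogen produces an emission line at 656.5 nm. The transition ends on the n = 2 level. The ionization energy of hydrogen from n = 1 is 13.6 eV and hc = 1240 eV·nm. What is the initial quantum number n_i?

n_i = 3

The photon energy is ΔE = hc/λ = 1240 / 656.5 = 1.889 eV.
With Z = 1, ΔE = 13.60 × (1/n_f² − 1/n_i²), so 1/n_f² − 1/n_i² = 0.1389.
With n_f = 2: 1/n_i² = 1/4 − 0.1389 = 0.1111, so n_i ≈ 3.00.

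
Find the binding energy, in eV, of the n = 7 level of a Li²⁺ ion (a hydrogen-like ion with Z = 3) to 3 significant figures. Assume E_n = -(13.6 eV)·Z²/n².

E_n = −13.6 Z²/n² = −122.4/n² eV for Z = 3.
E_7 = −122.4/49 = −2.50 eV, so ionization (to E = 0) requires 2.50 eV.

2.50 eV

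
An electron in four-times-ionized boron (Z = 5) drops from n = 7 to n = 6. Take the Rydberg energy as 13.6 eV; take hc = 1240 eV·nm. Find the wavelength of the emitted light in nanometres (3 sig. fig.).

For Z = 5 the level energies scale as Z², so the effective Rydberg energy is 13.6 × 25 = 340.0 eV.
ΔE = 340.0 × (1/6² − 1/7²) = 340.0 × 0.007370 = 2.506 eV.
λ = hc/ΔE = 1240 / 2.506 = 495 nm.

495 nm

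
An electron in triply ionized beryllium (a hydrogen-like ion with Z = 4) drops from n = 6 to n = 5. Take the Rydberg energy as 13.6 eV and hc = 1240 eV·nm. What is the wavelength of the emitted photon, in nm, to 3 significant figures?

For Z = 4 the level energies scale as Z², so the effective Rydberg energy is 13.6 × 16 = 217.6 eV.
ΔE = 217.6 × (1/5² − 1/6²) = 217.6 × 0.01222 = 2.660 eV.
λ = hc/ΔE = 1240 / 2.660 = 466 nm.

466 nm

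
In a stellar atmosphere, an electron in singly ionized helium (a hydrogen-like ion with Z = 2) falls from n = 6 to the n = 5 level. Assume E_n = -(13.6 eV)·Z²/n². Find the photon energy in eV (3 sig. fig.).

The Bohr energies scale as Z², so for Z = 2: E_n = −54.40/n² eV.
E_6 = −54.40/36 = −1.511 eV and E_5 = −54.40/25 = −2.176 eV.
The photon energy is |E_6 − E_5| = 0.665 eV.

0.665 eV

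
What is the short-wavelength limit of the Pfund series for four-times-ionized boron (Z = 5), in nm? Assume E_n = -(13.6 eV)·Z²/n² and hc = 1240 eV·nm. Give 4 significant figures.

The Pfund series has lower level n_f = 5; the series limit corresponds to n_i → ∞.
ΔE_max = 13.6 × 25 / 5² = 13.60 eV.
λ_min = 1240 / 13.60 = 91.18 nm.

91.18 nm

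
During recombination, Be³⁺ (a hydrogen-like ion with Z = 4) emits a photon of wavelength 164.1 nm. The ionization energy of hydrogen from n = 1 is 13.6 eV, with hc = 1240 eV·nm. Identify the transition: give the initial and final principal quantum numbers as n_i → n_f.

n_i = 6, n_f = 4

The photon energy is ΔE = hc/λ = 1240 / 164.1 = 7.556 eV.
With Z = 4, ΔE = 217.6 × (1/n_f² − 1/n_i²), so 1/n_f² − 1/n_i² = 0.03473.
Trying n_f = 4 gives 1/n_i² = 0.02777, i.e. n_i ≈ 6; this pair matches.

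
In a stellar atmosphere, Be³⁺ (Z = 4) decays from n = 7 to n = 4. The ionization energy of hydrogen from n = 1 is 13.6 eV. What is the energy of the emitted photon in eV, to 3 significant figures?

The Bohr energies scale as Z², so for Z = 4: E_n = −217.6/n² eV.
E_7 = −217.6/49 = −4.441 eV and E_4 = −217.6/16 = −13.60 eV.
The photon energy is |E_7 − E_4| = 9.16 eV.

9.16 eV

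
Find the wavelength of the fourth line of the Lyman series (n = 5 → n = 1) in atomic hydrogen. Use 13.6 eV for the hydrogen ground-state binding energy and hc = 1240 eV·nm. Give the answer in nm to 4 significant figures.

The Lyman series terminates on n_f = 1; the fourth line has n_i = 1+4 = 5.
ΔE = 13.60 × (1/1² − 1/5²) = 13.06 eV.
λ = 1240 / 13.06 = 94.98 nm.

94.98 nm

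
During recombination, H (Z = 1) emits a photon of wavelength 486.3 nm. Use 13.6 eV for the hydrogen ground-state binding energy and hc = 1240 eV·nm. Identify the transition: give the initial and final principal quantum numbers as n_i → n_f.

n_i = 4, n_f = 2

The photon energy is ΔE = hc/λ = 1240 / 486.3 = 2.550 eV.
With Z = 1, ΔE = 13.60 × (1/n_f² − 1/n_i²), so 1/n_f² − 1/n_i² = 0.1875.
Trying n_f = 2 gives 1/n_i² = 0.06251, i.e. n_i ≈ 4; this pair matches.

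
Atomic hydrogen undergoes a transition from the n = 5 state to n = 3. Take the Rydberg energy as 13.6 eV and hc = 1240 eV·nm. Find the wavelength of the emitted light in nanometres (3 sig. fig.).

ΔE = 13.60 × (1/3² − 1/5²) = 13.60 × 0.07111 = 0.9671 eV.
λ = hc/ΔE = 1240 / 0.9671 = 1280 nm.
This line belongs to the Paschen series.

1280 nm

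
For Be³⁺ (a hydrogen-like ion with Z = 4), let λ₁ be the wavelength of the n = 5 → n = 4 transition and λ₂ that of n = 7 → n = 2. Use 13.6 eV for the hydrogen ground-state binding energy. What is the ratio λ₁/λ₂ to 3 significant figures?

10.2

λ ∝ 1/ΔE ∝ 1/(1/n_f² − 1/n_i²), and the Z² and hc factors cancel in the ratio.
λ₁/λ₂ = (1/2² − 1/7²)/(1/4² − 1/5²) = 0.2296/0.02250 = 10.2.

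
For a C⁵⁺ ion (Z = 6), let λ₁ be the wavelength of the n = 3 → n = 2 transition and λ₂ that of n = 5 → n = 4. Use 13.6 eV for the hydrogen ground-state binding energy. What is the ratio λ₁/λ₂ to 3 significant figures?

0.162

λ ∝ 1/ΔE ∝ 1/(1/n_f² − 1/n_i²), and the Z² and hc factors cancel in the ratio.
λ₁/λ₂ = (1/4² − 1/5²)/(1/2² − 1/3²) = 0.02250/0.1389 = 0.162.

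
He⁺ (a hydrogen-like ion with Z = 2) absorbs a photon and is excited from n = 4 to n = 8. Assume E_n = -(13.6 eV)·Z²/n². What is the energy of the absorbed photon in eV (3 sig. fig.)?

2.55 eV

The Bohr energies scale as Z², so for Z = 2: E_n = −54.40/n² eV.
E_8 = −54.40/64 = −0.8500 eV and E_4 = −54.40/16 = −3.400 eV.
The photon energy is |E_8 − E_4| = 2.55 eV.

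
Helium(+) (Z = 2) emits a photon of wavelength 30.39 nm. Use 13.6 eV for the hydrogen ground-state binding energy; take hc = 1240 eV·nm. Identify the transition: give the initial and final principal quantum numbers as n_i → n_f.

n_i = 2, n_f = 1

The photon energy is ΔE = hc/λ = 1240 / 30.39 = 40.80 eV.
With Z = 2, ΔE = 54.40 × (1/n_f² − 1/n_i²), so 1/n_f² − 1/n_i² = 0.7501.
Trying n_f = 1 gives 1/n_i² = 0.2499, i.e. n_i ≈ 2; this pair matches.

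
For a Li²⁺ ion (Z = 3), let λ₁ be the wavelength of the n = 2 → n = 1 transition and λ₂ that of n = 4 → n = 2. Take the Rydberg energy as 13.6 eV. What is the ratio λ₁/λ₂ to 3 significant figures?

λ ∝ 1/ΔE ∝ 1/(1/n_f² − 1/n_i²), and the Z² and hc factors cancel in the ratio.
λ₁/λ₂ = (1/2² − 1/4²)/(1/1² − 1/2²) = 0.1875/0.7500 = 0.250.

0.250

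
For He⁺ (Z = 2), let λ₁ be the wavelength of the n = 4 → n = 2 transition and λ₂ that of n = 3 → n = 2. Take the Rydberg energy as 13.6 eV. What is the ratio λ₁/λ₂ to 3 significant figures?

0.741

λ ∝ 1/ΔE ∝ 1/(1/n_f² − 1/n_i²), and the Z² and hc factors cancel in the ratio.
λ₁/λ₂ = (1/2² − 1/3²)/(1/2² − 1/4²) = 0.1389/0.1875 = 0.741.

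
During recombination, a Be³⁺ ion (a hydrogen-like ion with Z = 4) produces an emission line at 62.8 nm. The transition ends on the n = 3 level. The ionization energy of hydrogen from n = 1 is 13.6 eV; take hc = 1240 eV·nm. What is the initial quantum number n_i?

n_i = 7

The photon energy is ΔE = hc/λ = 1240 / 62.8 = 19.75 eV.
With Z = 4, ΔE = 217.6 × (1/n_f² − 1/n_i²), so 1/n_f² − 1/n_i² = 0.09074.
With n_f = 3: 1/n_i² = 1/9 − 0.09074 = 0.02037, so n_i ≈ 7.01.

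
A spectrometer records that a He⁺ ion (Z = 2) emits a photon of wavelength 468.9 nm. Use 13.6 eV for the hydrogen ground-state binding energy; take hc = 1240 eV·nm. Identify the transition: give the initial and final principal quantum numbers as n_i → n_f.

The photon energy is ΔE = hc/λ = 1240 / 468.9 = 2.644 eV.
With Z = 2, ΔE = 54.40 × (1/n_f² − 1/n_i²), so 1/n_f² − 1/n_i² = 0.04861.
Trying n_f = 3 gives 1/n_i² = 0.06250, i.e. n_i ≈ 4; this pair matches.

n_i = 4, n_f = 3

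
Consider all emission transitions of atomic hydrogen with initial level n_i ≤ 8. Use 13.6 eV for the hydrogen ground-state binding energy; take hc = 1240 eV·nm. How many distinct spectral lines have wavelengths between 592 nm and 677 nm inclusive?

Enumerate all n_i → n_f pairs with 1 ≤ n_f < n_i ≤ 8 and compute λ = 1240 / [13.6·1·(1/n_f² − 1/n_i²)].
Lines falling in [592, 677] nm: 3→2 (656.5 nm).

1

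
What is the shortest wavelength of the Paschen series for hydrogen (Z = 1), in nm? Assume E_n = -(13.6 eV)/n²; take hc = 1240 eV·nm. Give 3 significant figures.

The Paschen series has lower level n_f = 3; the series limit corresponds to n_i → ∞.
ΔE_max = 13.6 × 1 / 3² = 1.511 eV.
λ_min = 1240 / 1.511 = 821 nm.

821 nm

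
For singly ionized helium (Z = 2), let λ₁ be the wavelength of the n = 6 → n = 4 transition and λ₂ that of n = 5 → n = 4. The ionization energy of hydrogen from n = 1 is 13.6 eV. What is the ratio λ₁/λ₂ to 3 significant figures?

0.648

λ ∝ 1/ΔE ∝ 1/(1/n_f² − 1/n_i²), and the Z² and hc factors cancel in the ratio.
λ₁/λ₂ = (1/4² − 1/5²)/(1/4² − 1/6²) = 0.02250/0.03472 = 0.648.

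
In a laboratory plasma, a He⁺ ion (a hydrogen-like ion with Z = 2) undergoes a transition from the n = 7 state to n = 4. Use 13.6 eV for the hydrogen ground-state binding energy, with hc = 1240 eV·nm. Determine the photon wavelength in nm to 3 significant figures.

542 nm

For Z = 2 the level energies scale as Z², so the effective Rydberg energy is 13.6 × 4 = 54.40 eV.
ΔE = 54.40 × (1/4² − 1/7²) = 54.40 × 0.04209 = 2.290 eV.
λ = hc/ΔE = 1240 / 2.290 = 542 nm.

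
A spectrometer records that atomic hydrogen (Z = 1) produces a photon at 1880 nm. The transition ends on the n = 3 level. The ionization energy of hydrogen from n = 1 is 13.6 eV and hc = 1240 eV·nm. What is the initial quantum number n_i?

n_i = 4

The photon energy is ΔE = hc/λ = 1240 / 1880 = 0.6596 eV.
With Z = 1, ΔE = 13.60 × (1/n_f² − 1/n_i²), so 1/n_f² − 1/n_i² = 0.04850.
With n_f = 3: 1/n_i² = 1/9 − 0.04850 = 0.06261, so n_i ≈ 4.00.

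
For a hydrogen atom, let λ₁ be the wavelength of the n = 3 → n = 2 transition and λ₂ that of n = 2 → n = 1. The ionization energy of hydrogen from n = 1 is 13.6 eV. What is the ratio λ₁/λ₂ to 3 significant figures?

5.40

λ ∝ 1/ΔE ∝ 1/(1/n_f² − 1/n_i²), and the Z² and hc factors cancel in the ratio.
λ₁/λ₂ = (1/1² − 1/2²)/(1/2² − 1/3²) = 0.7500/0.1389 = 5.40.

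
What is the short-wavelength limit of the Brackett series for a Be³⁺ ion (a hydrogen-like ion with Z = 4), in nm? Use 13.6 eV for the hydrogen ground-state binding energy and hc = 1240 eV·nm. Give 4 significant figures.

The Brackett series has lower level n_f = 4; the series limit corresponds to n_i → ∞.
ΔE_max = 13.6 × 16 / 4² = 13.60 eV.
λ_min = 1240 / 13.60 = 91.18 nm.

91.18 nm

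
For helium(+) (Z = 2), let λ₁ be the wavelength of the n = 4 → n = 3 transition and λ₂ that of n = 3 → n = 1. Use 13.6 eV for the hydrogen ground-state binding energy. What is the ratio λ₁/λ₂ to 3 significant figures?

λ ∝ 1/ΔE ∝ 1/(1/n_f² − 1/n_i²), and the Z² and hc factors cancel in the ratio.
λ₁/λ₂ = (1/1² − 1/3²)/(1/3² − 1/4²) = 0.8889/0.04861 = 18.3.

18.3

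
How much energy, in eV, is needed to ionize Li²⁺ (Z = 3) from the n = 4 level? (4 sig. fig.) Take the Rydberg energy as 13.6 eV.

E_n = −13.6 Z²/n² = −122.4/n² eV for Z = 3.
E_4 = −122.4/16 = −7.650 eV, so ionization (to E = 0) requires 7.650 eV.

7.650 eV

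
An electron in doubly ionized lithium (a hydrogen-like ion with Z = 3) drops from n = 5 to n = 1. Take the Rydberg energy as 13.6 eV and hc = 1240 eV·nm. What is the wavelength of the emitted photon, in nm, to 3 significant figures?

10.6 nm

For Z = 3 the level energies scale as Z², so the effective Rydberg energy is 13.6 × 9 = 122.4 eV.
ΔE = 122.4 × (1/1² − 1/5²) = 122.4 × 0.9600 = 117.5 eV.
λ = hc/ΔE = 1240 / 117.5 = 10.6 nm.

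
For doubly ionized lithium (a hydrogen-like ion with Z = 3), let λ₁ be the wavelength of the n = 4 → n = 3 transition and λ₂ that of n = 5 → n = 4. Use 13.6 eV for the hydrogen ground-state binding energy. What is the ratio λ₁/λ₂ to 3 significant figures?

0.463

λ ∝ 1/ΔE ∝ 1/(1/n_f² − 1/n_i²), and the Z² and hc factors cancel in the ratio.
λ₁/λ₂ = (1/4² − 1/5²)/(1/3² − 1/4²) = 0.02250/0.04861 = 0.463.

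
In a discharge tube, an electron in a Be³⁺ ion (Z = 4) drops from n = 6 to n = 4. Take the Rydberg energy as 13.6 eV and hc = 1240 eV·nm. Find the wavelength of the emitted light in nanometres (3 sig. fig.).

For Z = 4 the level energies scale as Z², so the effective Rydberg energy is 13.6 × 16 = 217.6 eV.
ΔE = 217.6 × (1/4² − 1/6²) = 217.6 × 0.03472 = 7.556 eV.
λ = hc/ΔE = 1240 / 7.556 = 164 nm.

164 nm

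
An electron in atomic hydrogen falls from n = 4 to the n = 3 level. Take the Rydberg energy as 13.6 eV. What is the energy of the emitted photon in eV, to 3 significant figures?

E_4 = −13.60/16 = −0.8500 eV and E_3 = −13.60/9 = −1.511 eV.
The photon energy is |E_4 − E_3| = 0.661 eV.

0.661 eV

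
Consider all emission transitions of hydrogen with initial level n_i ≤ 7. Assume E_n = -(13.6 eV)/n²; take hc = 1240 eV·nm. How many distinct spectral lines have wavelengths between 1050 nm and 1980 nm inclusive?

3

Enumerate all n_i → n_f pairs with 1 ≤ n_f < n_i ≤ 7 and compute λ = 1240 / [13.6·1·(1/n_f² − 1/n_i²)].
Lines falling in [1050, 1980] nm: 6→3 (1094 nm), 5→3 (1282 nm), 4→3 (1876 nm).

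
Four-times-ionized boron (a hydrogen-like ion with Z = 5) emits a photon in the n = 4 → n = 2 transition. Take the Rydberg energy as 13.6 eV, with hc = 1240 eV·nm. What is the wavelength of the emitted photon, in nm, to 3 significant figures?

For Z = 5 the level energies scale as Z², so the effective Rydberg energy is 13.6 × 25 = 340.0 eV.
ΔE = 340.0 × (1/2² − 1/4²) = 340.0 × 0.1875 = 63.75 eV.
λ = hc/ΔE = 1240 / 63.75 = 19.5 nm.

19.5 nm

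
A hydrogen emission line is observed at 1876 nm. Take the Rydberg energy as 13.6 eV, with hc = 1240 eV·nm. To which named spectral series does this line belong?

Paschen

ΔE = 1240/1876 = 0.6610 eV.
This matches 13.6 × (1/3² − 1/4²), so n_f = 3: the Paschen series.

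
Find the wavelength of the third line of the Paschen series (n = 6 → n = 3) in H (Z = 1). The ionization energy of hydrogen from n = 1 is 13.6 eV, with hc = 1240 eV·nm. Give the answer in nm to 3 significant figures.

The Paschen series terminates on n_f = 3; the third line has n_i = 3+3 = 6.
ΔE = 13.60 × (1/3² − 1/6²) = 1.133 eV.
λ = 1240 / 1.133 = 1090 nm.

1090 nm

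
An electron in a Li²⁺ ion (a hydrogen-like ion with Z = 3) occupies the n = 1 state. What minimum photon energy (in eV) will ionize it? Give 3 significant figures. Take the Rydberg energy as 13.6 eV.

122 eV

E_n = −13.6 Z²/n² = −122.4/n² eV for Z = 3.
E_1 = −122.4/1 = −122 eV, so ionization (to E = 0) requires 122 eV.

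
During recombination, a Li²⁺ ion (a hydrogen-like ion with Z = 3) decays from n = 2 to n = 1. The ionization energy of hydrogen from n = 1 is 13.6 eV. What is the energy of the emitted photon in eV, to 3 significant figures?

91.8 eV

The Bohr energies scale as Z², so for Z = 3: E_n = −122.4/n² eV.
E_2 = −122.4/4 = −30.60 eV and E_1 = −122.4/1 = −122.4 eV.
The photon energy is |E_2 − E_1| = 91.8 eV.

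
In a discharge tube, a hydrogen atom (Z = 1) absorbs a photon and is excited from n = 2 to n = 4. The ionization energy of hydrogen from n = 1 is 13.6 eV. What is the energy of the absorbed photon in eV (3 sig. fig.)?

E_4 = −13.60/16 = −0.8500 eV and E_2 = −13.60/4 = −3.400 eV.
The photon energy is |E_4 − E_2| = 2.55 eV.

2.55 eV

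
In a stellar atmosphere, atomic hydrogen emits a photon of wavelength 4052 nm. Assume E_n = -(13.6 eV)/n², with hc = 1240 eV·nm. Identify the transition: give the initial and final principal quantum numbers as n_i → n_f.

n_i = 5, n_f = 4

The photon energy is ΔE = hc/λ = 1240 / 4052 = 0.3060 eV.
With Z = 1, ΔE = 13.60 × (1/n_f² − 1/n_i²), so 1/n_f² − 1/n_i² = 0.02250.
Trying n_f = 4 gives 1/n_i² = 0.04000, i.e. n_i ≈ 5; this pair matches.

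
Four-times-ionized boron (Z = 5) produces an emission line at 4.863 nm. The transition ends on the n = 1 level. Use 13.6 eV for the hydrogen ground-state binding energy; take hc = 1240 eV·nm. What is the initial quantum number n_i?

n_i = 2

The photon energy is ΔE = hc/λ = 1240 / 4.863 = 255.0 eV.
With Z = 5, ΔE = 340.0 × (1/n_f² − 1/n_i²), so 1/n_f² − 1/n_i² = 0.7500.
With n_f = 1: 1/n_i² = 1/1 − 0.7500 = 0.2500, so n_i ≈ 2.00.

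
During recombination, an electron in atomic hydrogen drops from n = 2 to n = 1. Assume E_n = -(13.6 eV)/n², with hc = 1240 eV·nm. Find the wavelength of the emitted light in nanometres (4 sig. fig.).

121.6 nm

ΔE = 13.60 × (1/1² − 1/2²) = 13.60 × 0.7500 = 10.20 eV.
λ = hc/ΔE = 1240 / 10.20 = 121.6 nm.
This line belongs to the Lyman series.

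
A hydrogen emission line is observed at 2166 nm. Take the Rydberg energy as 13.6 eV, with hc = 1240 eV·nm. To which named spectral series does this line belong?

ΔE = 1240/2166 = 0.5725 eV.
This matches 13.6 × (1/4² − 1/7²), so n_f = 4: the Brackett series.

Brackett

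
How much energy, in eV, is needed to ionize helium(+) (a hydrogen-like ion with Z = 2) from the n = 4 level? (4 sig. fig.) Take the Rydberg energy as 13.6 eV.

E_n = −13.6 Z²/n² = −54.40/n² eV for Z = 2.
E_4 = −54.40/16 = −3.400 eV, so ionization (to E = 0) requires 3.400 eV.

3.400 eV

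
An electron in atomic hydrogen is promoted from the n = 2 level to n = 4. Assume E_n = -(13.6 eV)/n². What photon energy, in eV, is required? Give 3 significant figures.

2.55 eV

E_4 = −13.60/16 = −0.8500 eV and E_2 = −13.60/4 = −3.400 eV.
The photon energy is |E_4 − E_2| = 2.55 eV.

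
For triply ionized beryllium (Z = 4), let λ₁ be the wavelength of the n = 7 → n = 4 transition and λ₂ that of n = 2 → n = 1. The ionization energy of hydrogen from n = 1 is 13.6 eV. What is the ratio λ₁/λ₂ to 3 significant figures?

17.8

λ ∝ 1/ΔE ∝ 1/(1/n_f² − 1/n_i²), and the Z² and hc factors cancel in the ratio.
λ₁/λ₂ = (1/1² − 1/2²)/(1/4² − 1/7²) = 0.7500/0.04209 = 17.8.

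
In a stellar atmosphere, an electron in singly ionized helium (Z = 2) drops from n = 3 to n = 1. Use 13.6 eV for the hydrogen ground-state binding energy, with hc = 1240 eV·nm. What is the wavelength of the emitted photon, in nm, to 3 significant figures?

25.6 nm

For Z = 2 the level energies scale as Z², so the effective Rydberg energy is 13.6 × 4 = 54.40 eV.
ΔE = 54.40 × (1/1² − 1/3²) = 54.40 × 0.8889 = 48.36 eV.
λ = hc/ΔE = 1240 / 48.36 = 25.6 nm.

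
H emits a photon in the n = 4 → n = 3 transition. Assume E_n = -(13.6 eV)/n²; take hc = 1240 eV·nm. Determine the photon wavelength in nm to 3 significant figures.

ΔE = 13.60 × (1/3² − 1/4²) = 13.60 × 0.04861 = 0.6611 eV.
λ = hc/ΔE = 1240 / 0.6611 = 1880 nm.

1880 nm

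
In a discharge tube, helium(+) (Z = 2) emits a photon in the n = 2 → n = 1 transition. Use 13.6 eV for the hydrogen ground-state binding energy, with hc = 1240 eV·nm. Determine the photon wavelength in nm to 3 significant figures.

For Z = 2 the level energies scale as Z², so the effective Rydberg energy is 13.6 × 4 = 54.40 eV.
ΔE = 54.40 × (1/1² − 1/2²) = 54.40 × 0.7500 = 40.80 eV.
λ = hc/ΔE = 1240 / 40.80 = 30.4 nm.

30.4 nm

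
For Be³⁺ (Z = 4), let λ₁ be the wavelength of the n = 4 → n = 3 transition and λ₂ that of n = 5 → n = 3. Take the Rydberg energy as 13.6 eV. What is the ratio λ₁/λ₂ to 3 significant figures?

1.46

λ ∝ 1/ΔE ∝ 1/(1/n_f² − 1/n_i²), and the Z² and hc factors cancel in the ratio.
λ₁/λ₂ = (1/3² − 1/5²)/(1/3² − 1/4²) = 0.07111/0.04861 = 1.46.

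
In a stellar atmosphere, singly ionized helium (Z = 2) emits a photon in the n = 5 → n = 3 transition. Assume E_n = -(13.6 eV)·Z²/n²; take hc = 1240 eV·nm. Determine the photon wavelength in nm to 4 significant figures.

320.5 nm

For Z = 2 the level energies scale as Z², so the effective Rydberg energy is 13.6 × 4 = 54.40 eV.
ΔE = 54.40 × (1/3² − 1/5²) = 54.40 × 0.07111 = 3.868 eV.
λ = hc/ΔE = 1240 / 3.868 = 320.5 nm.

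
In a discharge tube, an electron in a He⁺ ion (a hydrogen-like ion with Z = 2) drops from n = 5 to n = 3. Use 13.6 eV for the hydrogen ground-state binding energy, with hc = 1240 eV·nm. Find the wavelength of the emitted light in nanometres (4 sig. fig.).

320.5 nm

For Z = 2 the level energies scale as Z², so the effective Rydberg energy is 13.6 × 4 = 54.40 eV.
ΔE = 54.40 × (1/3² − 1/5²) = 54.40 × 0.07111 = 3.868 eV.
λ = hc/ΔE = 1240 / 3.868 = 320.5 nm.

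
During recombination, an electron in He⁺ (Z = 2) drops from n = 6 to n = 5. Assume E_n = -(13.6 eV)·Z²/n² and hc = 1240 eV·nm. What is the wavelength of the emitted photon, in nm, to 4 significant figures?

1865 nm

For Z = 2 the level energies scale as Z², so the effective Rydberg energy is 13.6 × 4 = 54.40 eV.
ΔE = 54.40 × (1/5² − 1/6²) = 54.40 × 0.01222 = 0.6649 eV.
λ = hc/ΔE = 1240 / 0.6649 = 1865 nm.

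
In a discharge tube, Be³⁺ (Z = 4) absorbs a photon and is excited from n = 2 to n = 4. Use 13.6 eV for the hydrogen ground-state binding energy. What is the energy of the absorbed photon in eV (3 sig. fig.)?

40.8 eV

The Bohr energies scale as Z², so for Z = 4: E_n = −217.6/n² eV.
E_4 = −217.6/16 = −13.60 eV and E_2 = −217.6/4 = −54.40 eV.
The photon energy is |E_4 − E_2| = 40.8 eV.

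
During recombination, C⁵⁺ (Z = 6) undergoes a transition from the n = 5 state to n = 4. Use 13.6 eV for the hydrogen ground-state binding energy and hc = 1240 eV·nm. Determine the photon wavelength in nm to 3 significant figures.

113 nm

For Z = 6 the level energies scale as Z², so the effective Rydberg energy is 13.6 × 36 = 489.6 eV.
ΔE = 489.6 × (1/4² − 1/5²) = 489.6 × 0.02250 = 11.02 eV.
λ = hc/ΔE = 1240 / 11.02 = 113 nm.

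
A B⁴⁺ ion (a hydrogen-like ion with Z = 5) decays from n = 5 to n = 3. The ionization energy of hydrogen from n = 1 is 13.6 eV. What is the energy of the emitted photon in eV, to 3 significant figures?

24.2 eV

The Bohr energies scale as Z², so for Z = 5: E_n = −340.0/n² eV.
E_5 = −340.0/25 = −13.60 eV and E_3 = −340.0/9 = −37.78 eV.
The photon energy is |E_5 − E_3| = 24.2 eV.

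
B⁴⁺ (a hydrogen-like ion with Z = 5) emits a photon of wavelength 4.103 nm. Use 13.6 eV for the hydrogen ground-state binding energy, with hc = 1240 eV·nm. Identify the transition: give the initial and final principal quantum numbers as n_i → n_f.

n_i = 3, n_f = 1

The photon energy is ΔE = hc/λ = 1240 / 4.103 = 302.2 eV.
With Z = 5, ΔE = 340.0 × (1/n_f² − 1/n_i²), so 1/n_f² − 1/n_i² = 0.8889.
Trying n_f = 1 gives 1/n_i² = 0.1111, i.e. n_i ≈ 3; this pair matches.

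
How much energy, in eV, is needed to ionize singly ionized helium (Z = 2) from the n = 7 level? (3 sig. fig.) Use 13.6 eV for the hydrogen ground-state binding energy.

1.11 eV

E_n = −13.6 Z²/n² = −54.40/n² eV for Z = 2.
E_7 = −54.40/49 = −1.11 eV, so ionization (to E = 0) requires 1.11 eV.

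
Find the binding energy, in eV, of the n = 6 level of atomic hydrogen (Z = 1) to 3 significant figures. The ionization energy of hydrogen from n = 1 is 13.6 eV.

E_6 = −13.60/36 = −0.378 eV, so ionization (to E = 0) requires 0.378 eV.

0.378 eV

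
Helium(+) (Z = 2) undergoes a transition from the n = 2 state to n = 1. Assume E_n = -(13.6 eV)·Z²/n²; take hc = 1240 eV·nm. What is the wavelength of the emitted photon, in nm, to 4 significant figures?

30.39 nm

For Z = 2 the level energies scale as Z², so the effective Rydberg energy is 13.6 × 4 = 54.40 eV.
ΔE = 54.40 × (1/1² − 1/2²) = 54.40 × 0.7500 = 40.80 eV.
λ = hc/ΔE = 1240 / 40.80 = 30.39 nm.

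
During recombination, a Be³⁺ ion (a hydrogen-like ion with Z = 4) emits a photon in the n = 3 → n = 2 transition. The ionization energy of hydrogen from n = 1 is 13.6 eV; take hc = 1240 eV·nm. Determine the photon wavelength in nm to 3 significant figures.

For Z = 4 the level energies scale as Z², so the effective Rydberg energy is 13.6 × 16 = 217.6 eV.
ΔE = 217.6 × (1/2² − 1/3²) = 217.6 × 0.1389 = 30.22 eV.
λ = hc/ΔE = 1240 / 30.22 = 41.0 nm.

41.0 nm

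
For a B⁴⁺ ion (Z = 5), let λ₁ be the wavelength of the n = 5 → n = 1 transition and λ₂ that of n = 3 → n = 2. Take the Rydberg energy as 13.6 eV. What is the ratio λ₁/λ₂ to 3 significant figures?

0.145

λ ∝ 1/ΔE ∝ 1/(1/n_f² − 1/n_i²), and the Z² and hc factors cancel in the ratio.
λ₁/λ₂ = (1/2² − 1/3²)/(1/1² − 1/5²) = 0.1389/0.9600 = 0.145.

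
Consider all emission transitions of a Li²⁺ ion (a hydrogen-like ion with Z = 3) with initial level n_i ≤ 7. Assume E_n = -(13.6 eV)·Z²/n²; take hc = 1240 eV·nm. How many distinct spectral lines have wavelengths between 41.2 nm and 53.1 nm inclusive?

3

Enumerate all n_i → n_f pairs with 1 ≤ n_f < n_i ≤ 7 and compute λ = 1240 / [13.6·9·(1/n_f² − 1/n_i²)].
Lines falling in [41.2, 53.1] nm: 7→2 (44.12 nm), 6→2 (45.59 nm), 5→2 (48.24 nm).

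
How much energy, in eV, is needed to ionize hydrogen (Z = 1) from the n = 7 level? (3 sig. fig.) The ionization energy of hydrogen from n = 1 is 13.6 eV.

0.278 eV

E_7 = −13.60/49 = −0.278 eV, so ionization (to E = 0) requires 0.278 eV.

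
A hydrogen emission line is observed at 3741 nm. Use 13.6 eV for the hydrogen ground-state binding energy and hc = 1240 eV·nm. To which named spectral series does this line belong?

ΔE = 1240/3741 = 0.3315 eV.
This matches 13.6 × (1/5² − 1/8²), so n_f = 5: the Pfund series.

Pfund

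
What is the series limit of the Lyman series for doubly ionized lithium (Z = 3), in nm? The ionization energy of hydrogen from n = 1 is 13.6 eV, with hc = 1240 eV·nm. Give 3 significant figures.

10.1 nm

The Lyman series has lower level n_f = 1; the series limit corresponds to n_i → ∞.
ΔE_max = 13.6 × 9 / 1² = 122.4 eV.
λ_min = 1240 / 122.4 = 10.1 nm.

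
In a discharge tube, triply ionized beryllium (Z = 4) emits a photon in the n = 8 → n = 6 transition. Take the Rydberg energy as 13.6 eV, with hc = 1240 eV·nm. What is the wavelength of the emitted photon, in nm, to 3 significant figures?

For Z = 4 the level energies scale as Z², so the effective Rydberg energy is 13.6 × 16 = 217.6 eV.
ΔE = 217.6 × (1/6² − 1/8²) = 217.6 × 0.01215 = 2.644 eV.
λ = hc/ΔE = 1240 / 2.644 = 469 nm.

469 nm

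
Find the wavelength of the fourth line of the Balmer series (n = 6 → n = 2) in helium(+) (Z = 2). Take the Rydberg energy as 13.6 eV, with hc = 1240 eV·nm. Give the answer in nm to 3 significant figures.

103 nm

The Balmer series terminates on n_f = 2; the fourth line has n_i = 2+4 = 6.
ΔE = 54.40 × (1/2² − 1/6²) = 12.09 eV.
λ = 1240 / 12.09 = 103 nm.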